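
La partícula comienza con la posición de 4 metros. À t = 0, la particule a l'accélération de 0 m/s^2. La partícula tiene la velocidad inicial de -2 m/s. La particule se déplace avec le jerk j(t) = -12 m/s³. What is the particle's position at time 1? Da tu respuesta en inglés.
Starting from jerk j(t) = -12, we take 3 integrals. Integrating jerk and using the initial condition a(0) = 0, we get a(t) = -12·t. The integral of acceleration, with v(0) = -2, gives velocity: v(t) = -6·t^2 - 2. Integrating velocity and using the initial condition x(0) = 4, we get x(t) = -2·t^3 - 2·t + 4. We have position x(t) = -2·t^3 - 2·t + 4. Substituting t = 1: x(1) = 0.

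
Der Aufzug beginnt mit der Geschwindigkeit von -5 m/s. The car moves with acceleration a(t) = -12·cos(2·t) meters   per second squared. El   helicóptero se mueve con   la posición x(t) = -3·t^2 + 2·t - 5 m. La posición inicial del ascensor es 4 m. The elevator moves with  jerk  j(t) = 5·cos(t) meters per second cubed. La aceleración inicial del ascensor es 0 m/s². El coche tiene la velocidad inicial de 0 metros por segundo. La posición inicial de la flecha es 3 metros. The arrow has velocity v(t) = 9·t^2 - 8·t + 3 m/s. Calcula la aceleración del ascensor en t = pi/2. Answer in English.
To find the answer, we compute 1 integral of j(t) = 5·cos(t). Taking ∫j(t)dt and applying a(0) = 0, we find a(t) = 5·sin(t). From the given acceleration equation a(t) = 5·sin(t), we substitute t = pi/2 to get a = 5.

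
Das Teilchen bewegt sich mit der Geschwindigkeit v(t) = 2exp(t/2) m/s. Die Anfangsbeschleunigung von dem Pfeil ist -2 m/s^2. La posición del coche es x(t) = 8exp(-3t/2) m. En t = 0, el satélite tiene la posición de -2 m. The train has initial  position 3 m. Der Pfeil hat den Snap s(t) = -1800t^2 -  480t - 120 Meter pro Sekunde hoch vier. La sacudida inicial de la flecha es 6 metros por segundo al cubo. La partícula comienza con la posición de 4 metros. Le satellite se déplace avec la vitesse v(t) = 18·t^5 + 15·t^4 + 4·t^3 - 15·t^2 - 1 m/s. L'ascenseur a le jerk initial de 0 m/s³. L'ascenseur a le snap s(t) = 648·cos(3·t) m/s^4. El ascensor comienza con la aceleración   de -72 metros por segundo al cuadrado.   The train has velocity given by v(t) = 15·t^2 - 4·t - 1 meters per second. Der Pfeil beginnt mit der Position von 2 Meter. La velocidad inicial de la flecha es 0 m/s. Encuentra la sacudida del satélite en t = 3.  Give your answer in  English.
Starting from velocity v(t) = 18·t^5 + 15·t^4 + 4·t^3 - 15·t^2 - 1, we take 2 derivatives. The derivative of velocity gives acceleration: a(t) = 90·t^4 + 60·t^3 + 12·t^2 - 30·t. Taking d/dt of a(t), we find j(t) = 360·t^3 + 180·t^2 + 24·t - 30. Using j(t) = 360·t^3 + 180·t^2 + 24·t - 30 and substituting t = 3, we find j = 11382.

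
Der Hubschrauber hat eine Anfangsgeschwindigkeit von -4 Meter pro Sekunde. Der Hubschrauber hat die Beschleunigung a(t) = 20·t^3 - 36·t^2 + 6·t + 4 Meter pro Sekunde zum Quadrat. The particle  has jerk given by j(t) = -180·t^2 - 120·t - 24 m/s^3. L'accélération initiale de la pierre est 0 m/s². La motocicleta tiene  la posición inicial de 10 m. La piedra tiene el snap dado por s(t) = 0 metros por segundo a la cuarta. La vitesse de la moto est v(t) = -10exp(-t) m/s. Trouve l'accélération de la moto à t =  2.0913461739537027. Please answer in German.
Wir müssen unsere Gleichung für die Geschwindigkeit v(t) = -10·exp(-t) 1-mal ableiten. Die Ableitung von der Geschwindigkeit ergibt die Beschleunigung: a(t) = 10·exp(-t). Wir haben die Beschleunigung a(t) = 10·exp(-t). Durch Einsetzen von t = 2.0913461739537027: a(2.0913461739537027) = 1.23520743438480.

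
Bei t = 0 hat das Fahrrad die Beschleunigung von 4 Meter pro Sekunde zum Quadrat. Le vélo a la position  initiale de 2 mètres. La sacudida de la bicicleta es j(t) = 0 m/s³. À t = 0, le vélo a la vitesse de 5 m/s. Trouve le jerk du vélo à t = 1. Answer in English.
We have jerk j(t) = 0. Substituting t = 1: j(1) = 0.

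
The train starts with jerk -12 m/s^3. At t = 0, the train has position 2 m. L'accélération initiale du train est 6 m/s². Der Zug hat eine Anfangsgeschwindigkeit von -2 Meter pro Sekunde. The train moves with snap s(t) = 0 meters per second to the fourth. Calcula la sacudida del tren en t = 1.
Para resolver esto, necesitamos tomar 1 integral de nuestra ecuación del snap s(t) = 0. La integral del snap es la sacudida. Usando j(0) = -12, obtenemos j(t) = -12. Tenemos la sacudida j(t) = -12. Sustituyendo t = 1: j(1) = -12.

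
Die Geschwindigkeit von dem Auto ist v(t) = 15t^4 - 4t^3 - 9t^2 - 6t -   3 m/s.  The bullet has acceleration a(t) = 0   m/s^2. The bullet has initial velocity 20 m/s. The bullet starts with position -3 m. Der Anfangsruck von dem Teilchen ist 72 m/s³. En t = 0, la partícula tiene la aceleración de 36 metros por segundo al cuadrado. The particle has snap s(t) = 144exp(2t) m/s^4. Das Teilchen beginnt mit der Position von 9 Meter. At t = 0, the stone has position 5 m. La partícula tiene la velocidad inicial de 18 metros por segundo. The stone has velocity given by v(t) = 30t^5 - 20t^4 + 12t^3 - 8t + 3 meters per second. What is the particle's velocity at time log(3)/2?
To find the answer, we compute 3 antiderivatives of s(t) = 144·exp(2·t). The antiderivative of snap is jerk. Using j(0) = 72, we get j(t) = 72·exp(2·t). Finding the integral of j(t) and using a(0) = 36: a(t) = 36·exp(2·t). Integrating acceleration and using the initial condition v(0) = 18, we get v(t) = 18·exp(2·t). From the given velocity equation v(t) = 18·exp(2·t), we substitute t = log(3)/2 to get v = 54.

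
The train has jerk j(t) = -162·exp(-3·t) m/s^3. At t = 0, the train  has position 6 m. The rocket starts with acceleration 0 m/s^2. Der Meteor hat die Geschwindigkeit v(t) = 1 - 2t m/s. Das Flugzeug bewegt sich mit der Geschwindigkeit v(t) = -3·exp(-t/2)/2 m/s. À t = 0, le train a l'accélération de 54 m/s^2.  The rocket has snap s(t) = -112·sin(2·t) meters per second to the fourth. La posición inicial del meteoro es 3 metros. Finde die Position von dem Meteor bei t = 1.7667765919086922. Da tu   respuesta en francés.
Nous devons trouver la primitive de notre équation de la vitesse v(t) = 1 - 2·t 1 fois. La primitive de la vitesse est la position. En utilisant x(0) = 3, nous obtenons x(t) = -t^2 + t + 3. Nous avons la position x(t) = -t^2 + t + 3. En substituant t = 1.7667765919086922: x(1.7667765919086922) = 1.64527706619220.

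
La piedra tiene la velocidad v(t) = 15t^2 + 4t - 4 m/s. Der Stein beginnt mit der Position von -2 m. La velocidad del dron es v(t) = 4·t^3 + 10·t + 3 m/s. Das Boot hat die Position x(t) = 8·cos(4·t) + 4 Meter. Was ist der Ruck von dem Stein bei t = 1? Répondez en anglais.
We must differentiate our velocity equation v(t) = 15·t^2 + 4·t - 4 2 times. Differentiating velocity, we get acceleration: a(t) = 30·t + 4. The derivative of acceleration gives jerk: j(t) = 30. From the given jerk equation j(t) = 30, we substitute t = 1 to get j = 30.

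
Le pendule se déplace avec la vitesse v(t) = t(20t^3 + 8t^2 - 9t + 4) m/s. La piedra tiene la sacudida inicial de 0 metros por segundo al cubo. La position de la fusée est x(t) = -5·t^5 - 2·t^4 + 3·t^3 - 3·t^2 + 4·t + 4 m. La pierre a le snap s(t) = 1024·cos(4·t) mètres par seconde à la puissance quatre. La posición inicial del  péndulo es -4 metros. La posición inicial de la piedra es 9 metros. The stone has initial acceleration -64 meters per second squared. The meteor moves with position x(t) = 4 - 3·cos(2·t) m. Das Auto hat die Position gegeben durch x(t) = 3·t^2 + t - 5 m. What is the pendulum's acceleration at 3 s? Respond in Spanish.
Debemos derivar nuestra ecuación de la velocidad v(t) = t·(20·t^3 + 8·t^2 - 9·t + 4) 1 vez. Tomando d/dt de v(t), encontramos a(t) = 20·t^3 + 8·t^2 + t·(60·t^2 + 16·t - 9) - 9·t + 4. Usando a(t) = 20·t^3 + 8·t^2 + t·(60·t^2 + 16·t - 9) - 9·t + 4 y sustituyendo t = 3, encontramos a = 2326.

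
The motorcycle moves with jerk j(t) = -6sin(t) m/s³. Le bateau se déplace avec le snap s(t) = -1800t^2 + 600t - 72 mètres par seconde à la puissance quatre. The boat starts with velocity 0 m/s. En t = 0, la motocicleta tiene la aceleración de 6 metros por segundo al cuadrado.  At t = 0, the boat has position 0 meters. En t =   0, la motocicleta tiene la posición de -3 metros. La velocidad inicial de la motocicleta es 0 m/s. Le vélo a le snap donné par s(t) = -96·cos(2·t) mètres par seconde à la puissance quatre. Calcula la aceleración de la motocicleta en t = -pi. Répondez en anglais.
To find the answer, we compute 1 antiderivative of j(t) = -6·sin(t). Taking ∫j(t)dt and applying a(0) = 6, we find a(t) = 6·cos(t). We have acceleration a(t) = 6·cos(t). Substituting t = -pi: a(-pi) = -6.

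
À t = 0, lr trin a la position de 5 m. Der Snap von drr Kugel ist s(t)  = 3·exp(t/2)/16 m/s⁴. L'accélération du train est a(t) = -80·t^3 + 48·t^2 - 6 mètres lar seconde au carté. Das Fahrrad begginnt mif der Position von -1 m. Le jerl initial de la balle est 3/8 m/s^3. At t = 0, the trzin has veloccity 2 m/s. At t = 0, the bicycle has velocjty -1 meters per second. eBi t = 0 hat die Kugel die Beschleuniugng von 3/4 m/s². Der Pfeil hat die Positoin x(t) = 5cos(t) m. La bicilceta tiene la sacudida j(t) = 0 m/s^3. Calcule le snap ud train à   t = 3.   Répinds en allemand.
Wir müssen unsere Gleichung für die Beschleunigung a(t) = -80·t^3 + 48·t^2 - 6 2-mal ableiten. Mit d/dt von a(t) finden wir j(t) = -240·t^2 + 96·t. Mit d/dt von j(t) finden wir s(t) = 96 - 480·t. Mit s(t) = 96 - 480·t und Einsetzen von t = 3, finden wir s = -1344.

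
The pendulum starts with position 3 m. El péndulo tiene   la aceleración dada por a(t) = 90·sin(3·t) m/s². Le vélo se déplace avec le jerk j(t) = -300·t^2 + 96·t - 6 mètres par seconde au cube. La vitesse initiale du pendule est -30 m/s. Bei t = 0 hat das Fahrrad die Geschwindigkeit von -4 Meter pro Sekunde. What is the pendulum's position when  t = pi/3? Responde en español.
Para resolver esto, necesitamos tomar 2 integrales de nuestra ecuación de la aceleración a(t) = 90·sin(3·t). Tomando ∫a(t)dt y aplicando v(0) = -30, encontramos v(t) = -30·cos(3·t). La antiderivada de la velocidad es la posición. Usando x(0) = 3, obtenemos x(t) = 3 - 10·sin(3·t). Usando x(t) = 3 - 10·sin(3·t) y sustituyendo t = pi/3, encontramos x = 3.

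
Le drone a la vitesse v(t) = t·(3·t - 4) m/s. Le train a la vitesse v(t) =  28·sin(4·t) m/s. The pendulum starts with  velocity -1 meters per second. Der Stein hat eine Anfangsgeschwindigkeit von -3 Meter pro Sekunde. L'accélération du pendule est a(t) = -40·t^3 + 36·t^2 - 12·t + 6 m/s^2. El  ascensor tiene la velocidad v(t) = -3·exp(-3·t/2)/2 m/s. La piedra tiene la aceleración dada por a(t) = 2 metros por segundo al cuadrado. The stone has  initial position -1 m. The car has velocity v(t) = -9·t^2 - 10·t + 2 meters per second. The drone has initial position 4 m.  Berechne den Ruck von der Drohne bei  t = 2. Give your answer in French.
Pour résoudre ceci, nous devons prendre 2 dérivées de notre équation de la vitesse v(t) = t·(3·t - 4). En dérivant la vitesse, nous obtenons l'accélération: a(t) = 6·t - 4. En dérivant l'accélération, nous obtenons le jerk: j(t) = 6. De l'équation du jerk j(t) = 6, nous substituons t = 2 pour obtenir j = 6.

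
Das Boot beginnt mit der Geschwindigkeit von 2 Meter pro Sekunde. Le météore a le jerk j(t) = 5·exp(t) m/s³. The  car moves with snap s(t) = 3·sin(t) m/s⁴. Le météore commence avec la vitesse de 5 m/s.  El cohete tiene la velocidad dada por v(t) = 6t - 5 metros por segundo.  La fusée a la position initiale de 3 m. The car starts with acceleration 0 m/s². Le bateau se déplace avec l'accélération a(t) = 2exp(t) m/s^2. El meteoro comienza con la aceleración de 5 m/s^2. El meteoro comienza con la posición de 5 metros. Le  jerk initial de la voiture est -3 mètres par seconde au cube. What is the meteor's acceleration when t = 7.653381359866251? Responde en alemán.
Wir müssen unsere Gleichung für den Ruck j(t) = 5·exp(t) 1-mal integrieren. Das Integral von dem Ruck, mit a(0) = 5, ergibt die Beschleunigung: a(t) = 5·exp(t). Mit a(t) = 5·exp(t) und Einsetzen von t = 7.653381359866251, finden wir a = 10538.8032531071.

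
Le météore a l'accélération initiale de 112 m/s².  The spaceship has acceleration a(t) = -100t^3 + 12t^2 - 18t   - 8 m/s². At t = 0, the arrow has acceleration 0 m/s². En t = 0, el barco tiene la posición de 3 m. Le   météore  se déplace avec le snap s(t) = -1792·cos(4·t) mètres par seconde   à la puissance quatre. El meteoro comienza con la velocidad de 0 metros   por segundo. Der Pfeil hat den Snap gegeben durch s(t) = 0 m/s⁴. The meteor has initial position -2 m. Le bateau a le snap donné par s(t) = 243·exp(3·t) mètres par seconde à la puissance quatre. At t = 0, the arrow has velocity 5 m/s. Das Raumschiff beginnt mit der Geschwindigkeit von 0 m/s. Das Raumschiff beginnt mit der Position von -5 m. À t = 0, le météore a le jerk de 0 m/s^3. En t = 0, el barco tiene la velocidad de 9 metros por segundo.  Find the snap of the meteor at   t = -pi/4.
From the given snap equation s(t) = -1792·cos(4·t), we substitute t = -pi/4 to get s = 1792.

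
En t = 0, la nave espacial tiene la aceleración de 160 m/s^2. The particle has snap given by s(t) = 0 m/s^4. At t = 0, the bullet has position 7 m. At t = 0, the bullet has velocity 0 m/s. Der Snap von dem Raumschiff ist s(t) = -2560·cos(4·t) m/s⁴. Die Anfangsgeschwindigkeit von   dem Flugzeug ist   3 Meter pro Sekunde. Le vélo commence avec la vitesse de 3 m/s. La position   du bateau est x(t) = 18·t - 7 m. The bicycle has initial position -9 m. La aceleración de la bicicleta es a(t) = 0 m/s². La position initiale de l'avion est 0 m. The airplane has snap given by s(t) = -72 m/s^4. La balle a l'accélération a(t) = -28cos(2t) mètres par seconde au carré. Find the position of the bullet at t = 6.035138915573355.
Starting from acceleration a(t) = -28·cos(2·t), we take 2 antiderivatives. The integral of acceleration is velocity. Using v(0) = 0, we get v(t) = -14·sin(2·t). The integral of velocity is position. Using x(0) = 7, we get x(t) = 7·cos(2·t). From the given position equation x(t) = 7·cos(2·t), we substitute t = 6.035138915573355 to get x = 6.15614354535105.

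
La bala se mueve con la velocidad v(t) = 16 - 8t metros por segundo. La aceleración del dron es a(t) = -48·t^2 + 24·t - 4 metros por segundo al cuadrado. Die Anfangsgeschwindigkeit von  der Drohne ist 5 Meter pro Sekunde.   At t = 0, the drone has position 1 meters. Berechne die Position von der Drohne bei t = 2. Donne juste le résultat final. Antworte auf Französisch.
La position à t = 2 est x = -29.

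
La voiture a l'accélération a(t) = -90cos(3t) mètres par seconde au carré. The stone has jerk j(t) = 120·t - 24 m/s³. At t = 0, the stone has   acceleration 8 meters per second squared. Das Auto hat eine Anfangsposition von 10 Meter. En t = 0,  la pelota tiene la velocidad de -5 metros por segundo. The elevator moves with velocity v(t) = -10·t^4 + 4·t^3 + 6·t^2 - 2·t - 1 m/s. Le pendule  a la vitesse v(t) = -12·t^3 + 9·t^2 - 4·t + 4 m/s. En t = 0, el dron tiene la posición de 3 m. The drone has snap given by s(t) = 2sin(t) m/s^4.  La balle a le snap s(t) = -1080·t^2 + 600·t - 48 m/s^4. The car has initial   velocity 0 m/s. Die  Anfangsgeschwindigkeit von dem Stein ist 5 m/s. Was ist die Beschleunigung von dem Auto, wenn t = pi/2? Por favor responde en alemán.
Aus der Gleichung für die Beschleunigung a(t) = -90·cos(3·t), setzen wir t = pi/2 ein und erhalten a = 0.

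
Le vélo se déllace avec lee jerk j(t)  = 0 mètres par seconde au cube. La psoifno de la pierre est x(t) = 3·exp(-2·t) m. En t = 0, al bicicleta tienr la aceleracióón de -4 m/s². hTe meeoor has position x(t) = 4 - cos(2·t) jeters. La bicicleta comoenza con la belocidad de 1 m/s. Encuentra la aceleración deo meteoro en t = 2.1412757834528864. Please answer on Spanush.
Partiendo de la posición x(t) = 4 - cos(2·t), tomamos 2 derivadas. La derivada de la posición da la velocidad: v(t) = 2·sin(2·t). Tomando d/dt de v(t), encontramos a(t) = 4·cos(2·t). Tenemos la aceleración a(t) = 4·cos(2·t). Sustituyendo t = 2.1412757834528864: a(2.1412757834528864) = -1.66689204536392.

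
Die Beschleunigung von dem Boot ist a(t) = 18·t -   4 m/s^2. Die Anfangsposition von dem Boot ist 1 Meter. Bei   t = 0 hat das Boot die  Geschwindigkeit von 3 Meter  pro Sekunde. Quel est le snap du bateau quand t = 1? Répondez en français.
Nous devons dériver notre équation de l'accélération a(t) = 18·t - 4 2 fois. En prenant d/dt de a(t), nous trouvons j(t) = 18. En dérivant le jerk, nous obtenons le snap: s(t) = 0. De l'équation du snap s(t) = 0, nous substituons t = 1 pour obtenir s = 0.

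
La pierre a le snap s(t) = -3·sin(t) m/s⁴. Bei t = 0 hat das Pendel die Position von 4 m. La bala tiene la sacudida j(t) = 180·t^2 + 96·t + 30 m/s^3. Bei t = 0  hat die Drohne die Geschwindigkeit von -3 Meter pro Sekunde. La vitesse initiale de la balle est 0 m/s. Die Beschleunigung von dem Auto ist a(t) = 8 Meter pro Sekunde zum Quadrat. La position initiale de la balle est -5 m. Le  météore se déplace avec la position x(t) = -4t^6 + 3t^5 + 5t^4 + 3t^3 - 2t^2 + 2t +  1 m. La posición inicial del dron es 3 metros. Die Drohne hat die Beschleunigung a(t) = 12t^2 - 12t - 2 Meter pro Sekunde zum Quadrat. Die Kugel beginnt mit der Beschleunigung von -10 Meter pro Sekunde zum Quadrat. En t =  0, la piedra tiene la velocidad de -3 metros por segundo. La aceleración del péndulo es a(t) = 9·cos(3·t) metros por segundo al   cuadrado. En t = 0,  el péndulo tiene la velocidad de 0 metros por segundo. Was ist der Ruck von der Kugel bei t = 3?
Mit j(t) = 180·t^2 + 96·t + 30 und Einsetzen von t = 3, finden wir j = 1938.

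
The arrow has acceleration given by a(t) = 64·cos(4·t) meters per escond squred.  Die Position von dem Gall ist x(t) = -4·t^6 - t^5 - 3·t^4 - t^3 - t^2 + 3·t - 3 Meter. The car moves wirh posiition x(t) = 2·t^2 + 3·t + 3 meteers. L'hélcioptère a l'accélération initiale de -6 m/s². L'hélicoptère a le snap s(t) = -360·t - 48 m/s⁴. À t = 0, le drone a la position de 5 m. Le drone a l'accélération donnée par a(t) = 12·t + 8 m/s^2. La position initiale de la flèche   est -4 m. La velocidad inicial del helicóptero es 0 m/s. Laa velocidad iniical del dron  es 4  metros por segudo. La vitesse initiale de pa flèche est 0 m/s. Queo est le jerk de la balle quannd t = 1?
En partant de la position x(t) = -4·t^6 - t^5 - 3·t^4 - t^3 - t^2 + 3·t - 3, nous prenons 3 dérivées. En dérivant la position, nous obtenons la vitesse: v(t) = -24·t^5 - 5·t^4 - 12·t^3 - 3·t^2 - 2·t + 3. En dérivant la vitesse, nous obtenons l'accélération: a(t) = -120·t^4 - 20·t^3 - 36·t^2 - 6·t - 2. En prenant d/dt de a(t), nous trouvons j(t) = -480·t^3 - 60·t^2 - 72·t - 6. En utilisant j(t) = -480·t^3 - 60·t^2 - 72·t - 6 et en substituant t = 1, nous trouvons j = -618.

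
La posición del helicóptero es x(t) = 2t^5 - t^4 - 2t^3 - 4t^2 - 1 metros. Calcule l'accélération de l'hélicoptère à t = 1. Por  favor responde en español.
Debemos derivar nuestra ecuación de la posición x(t) = 2·t^5 - t^4 - 2·t^3 - 4·t^2 - 1 2 veces. La derivada de la posición da la velocidad: v(t) = 10·t^4 - 4·t^3 - 6·t^2 - 8·t. La derivada de la velocidad da la aceleración: a(t) = 40·t^3 - 12·t^2 - 12·t - 8. Tenemos la aceleración a(t) = 40·t^3 - 12·t^2 - 12·t - 8. Sustituyendo t = 1: a(1) = 8.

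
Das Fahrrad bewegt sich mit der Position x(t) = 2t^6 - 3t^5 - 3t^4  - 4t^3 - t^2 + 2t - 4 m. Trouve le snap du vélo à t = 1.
Pour résoudre ceci, nous devons prendre 4 dérivées de notre équation de la position x(t) = 2·t^6 - 3·t^5 - 3·t^4 - 4·t^3 - t^2 + 2·t - 4. La dérivée de la position donne la vitesse: v(t) = 12·t^5 - 15·t^4 - 12·t^3 - 12·t^2 - 2·t + 2. La dérivée de la vitesse donne l'accélération: a(t) = 60·t^4 - 60·t^3 - 36·t^2 - 24·t - 2. En dérivant l'accélération, nous obtenons le jerk: j(t) = 240·t^3 - 180·t^2 - 72·t - 24. La dérivée du jerk donne le snap: s(t) = 720·t^2 - 360·t - 72. De l'équation du snap s(t) = 720·t^2 - 360·t - 72, nous substituons t = 1 pour obtenir s = 288.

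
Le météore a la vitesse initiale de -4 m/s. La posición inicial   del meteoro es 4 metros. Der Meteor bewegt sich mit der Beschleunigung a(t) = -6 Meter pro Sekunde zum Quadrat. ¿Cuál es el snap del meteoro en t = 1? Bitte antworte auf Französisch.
Pour résoudre ceci, nous devons prendre 2 dérivées de notre équation de l'accélération a(t) = -6. En dérivant l'accélération, nous obtenons le jerk: j(t) = 0. La dérivée du jerk donne le snap: s(t) = 0. De l'équation du snap s(t) = 0, nous substituons t = 1 pour obtenir s = 0.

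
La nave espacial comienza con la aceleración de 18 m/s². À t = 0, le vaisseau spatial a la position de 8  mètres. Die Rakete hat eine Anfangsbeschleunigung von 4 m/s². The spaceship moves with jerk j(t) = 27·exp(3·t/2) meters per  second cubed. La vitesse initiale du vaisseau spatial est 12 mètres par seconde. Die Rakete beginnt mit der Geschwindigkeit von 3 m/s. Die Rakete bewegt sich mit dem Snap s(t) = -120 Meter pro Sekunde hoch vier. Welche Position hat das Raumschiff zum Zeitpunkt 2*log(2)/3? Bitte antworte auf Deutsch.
Wir müssen das Integral unserer Gleichung für den Ruck j(t) = 27·exp(3·t/2) 3-mal finden. Durch Integration von dem Ruck und Verwendung der Anfangsbedingung a(0) = 18, erhalten wir a(t) = 18·exp(3·t/2). Durch Integration von der Beschleunigung und Verwendung der Anfangsbedingung v(0) = 12, erhalten wir v(t) = 12·exp(3·t/2). Die Stammfunktion von der Geschwindigkeit, mit x(0) = 8, ergibt die Position: x(t) = 8·exp(3·t/2). Aus der Gleichung für die Position x(t) = 8·exp(3·t/2), setzen wir t = 2*log(2)/3 ein und erhalten x = 16.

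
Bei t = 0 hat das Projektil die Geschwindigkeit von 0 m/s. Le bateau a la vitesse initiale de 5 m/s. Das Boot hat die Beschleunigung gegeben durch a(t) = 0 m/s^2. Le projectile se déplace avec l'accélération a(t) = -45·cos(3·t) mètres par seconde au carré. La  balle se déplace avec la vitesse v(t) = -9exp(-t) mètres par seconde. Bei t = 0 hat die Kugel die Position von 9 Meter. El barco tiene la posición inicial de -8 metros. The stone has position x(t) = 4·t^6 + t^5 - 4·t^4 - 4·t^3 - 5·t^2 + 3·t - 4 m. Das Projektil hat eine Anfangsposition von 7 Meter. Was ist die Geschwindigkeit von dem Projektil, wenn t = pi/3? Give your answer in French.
En partant de l'accélération a(t) = -45·cos(3·t), nous prenons 1 intégrale. En intégrant l'accélération et en utilisant la condition initiale v(0) = 0, nous obtenons v(t) = -15·sin(3·t). Nous avons la vitesse v(t) = -15·sin(3·t). En substituant t = pi/3: v(pi/3) = 0.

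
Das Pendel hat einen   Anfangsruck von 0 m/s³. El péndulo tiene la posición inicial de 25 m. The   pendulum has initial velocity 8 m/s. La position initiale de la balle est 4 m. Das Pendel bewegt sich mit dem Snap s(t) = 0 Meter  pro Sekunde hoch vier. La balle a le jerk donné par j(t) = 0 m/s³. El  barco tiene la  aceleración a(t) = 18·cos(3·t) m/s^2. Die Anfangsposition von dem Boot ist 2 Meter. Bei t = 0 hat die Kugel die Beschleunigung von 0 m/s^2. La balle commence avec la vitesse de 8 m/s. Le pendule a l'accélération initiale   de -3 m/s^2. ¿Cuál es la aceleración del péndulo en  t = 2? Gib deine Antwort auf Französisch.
Nous devons trouver l'intégrale de notre équation du snap s(t) = 0 2 fois. En intégrant le snap et en utilisant la condition initiale j(0) = 0, nous obtenons j(t) = 0. La primitive du jerk est l'accélération. En utilisant a(0) = -3, nous obtenons a(t) = -3. De l'équation de l'accélération a(t) = -3, nous substituons t = 2 pour obtenir a = -3.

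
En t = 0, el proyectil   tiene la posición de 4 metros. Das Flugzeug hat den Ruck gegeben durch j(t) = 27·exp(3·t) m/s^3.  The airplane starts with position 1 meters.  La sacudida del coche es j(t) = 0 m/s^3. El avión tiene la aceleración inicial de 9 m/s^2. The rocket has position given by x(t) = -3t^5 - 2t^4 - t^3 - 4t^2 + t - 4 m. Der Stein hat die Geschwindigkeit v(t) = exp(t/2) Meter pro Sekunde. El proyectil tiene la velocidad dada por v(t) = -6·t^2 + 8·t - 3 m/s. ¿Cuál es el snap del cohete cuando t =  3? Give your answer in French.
Nous devons dériver notre équation de la position x(t) = -3·t^5 - 2·t^4 - t^3 - 4·t^2 + t - 4 4 fois. En dérivant la position, nous obtenons la vitesse: v(t) = -15·t^4 - 8·t^3 - 3·t^2 - 8·t + 1. En dérivant la vitesse, nous obtenons l'accélération: a(t) = -60·t^3 - 24·t^2 - 6·t - 8. En dérivant l'accélération, nous obtenons le jerk: j(t) = -180·t^2 - 48·t - 6. La dérivée du jerk donne le snap: s(t) = -360·t - 48. En utilisant s(t) = -360·t - 48 et en substituant t = 3, nous trouvons s = -1128.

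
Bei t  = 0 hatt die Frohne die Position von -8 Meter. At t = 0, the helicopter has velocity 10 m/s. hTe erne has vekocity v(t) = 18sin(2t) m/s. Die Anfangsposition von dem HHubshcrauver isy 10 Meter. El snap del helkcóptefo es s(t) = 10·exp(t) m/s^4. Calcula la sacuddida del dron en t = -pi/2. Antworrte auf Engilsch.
To solve this, we need to take 2 derivatives of our velocity equation v(t) = 18·sin(2·t). Differentiating velocity, we get acceleration: a(t) = 36·cos(2·t). Taking d/dt of a(t), we find j(t) = -72·sin(2·t). From the given jerk equation j(t) = -72·sin(2·t), we substitute t = -pi/2 to get j = 0.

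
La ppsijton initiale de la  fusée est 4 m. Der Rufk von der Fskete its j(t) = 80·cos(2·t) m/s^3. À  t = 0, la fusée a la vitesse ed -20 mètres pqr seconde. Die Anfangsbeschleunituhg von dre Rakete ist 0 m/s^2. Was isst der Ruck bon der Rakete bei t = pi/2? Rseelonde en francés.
De l'équation du jerk j(t) = 80·cos(2·t), nous substituons t = pi/2 pour obtenir j = -80.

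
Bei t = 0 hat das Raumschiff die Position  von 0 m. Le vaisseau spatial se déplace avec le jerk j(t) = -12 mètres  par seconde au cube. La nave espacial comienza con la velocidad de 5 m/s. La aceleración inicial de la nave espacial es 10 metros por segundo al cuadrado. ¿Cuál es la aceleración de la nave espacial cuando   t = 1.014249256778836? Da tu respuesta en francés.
Nous devons intégrer notre équation du jerk j(t) = -12 1 fois. L'intégrale du jerk, avec a(0) = 10, donne l'accélération: a(t) = 10 - 12·t. En utilisant a(t) = 10 - 12·t et en substituant t = 1.014249256778836, nous trouvons a = -2.17099108134603.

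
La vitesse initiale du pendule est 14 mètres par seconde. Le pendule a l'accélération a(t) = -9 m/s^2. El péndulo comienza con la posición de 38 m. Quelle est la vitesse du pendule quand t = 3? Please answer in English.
We need to integrate our acceleration equation a(t) = -9 1 time. Finding the antiderivative of a(t) and using v(0) = 14: v(t) = 14 - 9·t. From the given velocity equation v(t) = 14 - 9·t, we substitute t = 3 to get v = -13.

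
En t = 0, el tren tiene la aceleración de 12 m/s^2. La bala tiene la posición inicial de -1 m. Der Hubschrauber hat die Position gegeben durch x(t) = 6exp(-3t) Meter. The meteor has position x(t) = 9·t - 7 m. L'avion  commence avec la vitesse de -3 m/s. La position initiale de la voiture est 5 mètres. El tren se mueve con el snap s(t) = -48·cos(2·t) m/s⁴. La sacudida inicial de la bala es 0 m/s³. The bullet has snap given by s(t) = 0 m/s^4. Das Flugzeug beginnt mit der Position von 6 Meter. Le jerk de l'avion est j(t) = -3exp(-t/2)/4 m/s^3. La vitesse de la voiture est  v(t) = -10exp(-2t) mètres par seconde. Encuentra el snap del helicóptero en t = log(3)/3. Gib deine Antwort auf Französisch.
Nous devons dériver notre équation de la position x(t) = 6·exp(-3·t) 4 fois. En dérivant la position, nous obtenons la vitesse: v(t) = -18·exp(-3·t). En dérivant la vitesse, nous obtenons l'accélération: a(t) = 54·exp(-3·t). En prenant d/dt de a(t), nous trouvons j(t) = -162·exp(-3·t). En dérivant le jerk, nous obtenons le snap: s(t) = 486·exp(-3·t). En utilisant s(t) = 486·exp(-3·t) et en substituant t = log(3)/3, nous trouvons s = 162.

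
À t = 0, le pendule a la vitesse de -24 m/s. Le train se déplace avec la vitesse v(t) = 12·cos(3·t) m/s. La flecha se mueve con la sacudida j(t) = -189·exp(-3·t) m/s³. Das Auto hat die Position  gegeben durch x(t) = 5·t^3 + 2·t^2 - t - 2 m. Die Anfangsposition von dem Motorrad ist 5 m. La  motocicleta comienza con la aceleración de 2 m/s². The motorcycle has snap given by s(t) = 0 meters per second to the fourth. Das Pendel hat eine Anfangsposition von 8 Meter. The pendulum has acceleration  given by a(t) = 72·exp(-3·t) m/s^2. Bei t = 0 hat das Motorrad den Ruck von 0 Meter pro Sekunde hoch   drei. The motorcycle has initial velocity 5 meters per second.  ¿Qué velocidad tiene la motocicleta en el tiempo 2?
Debemos encontrar la antiderivada de nuestra ecuación del snap s(t) = 0 3 veces. La antiderivada del snap, con j(0) = 0, da la sacudida: j(t) = 0. La integral de la sacudida, con a(0) = 2, da la aceleración: a(t) = 2. Integrando la aceleración y usando la condición inicial v(0) = 5, obtenemos v(t) = 2·t + 5. Usando v(t) = 2·t + 5 y sustituyendo t = 2, encontramos v = 9.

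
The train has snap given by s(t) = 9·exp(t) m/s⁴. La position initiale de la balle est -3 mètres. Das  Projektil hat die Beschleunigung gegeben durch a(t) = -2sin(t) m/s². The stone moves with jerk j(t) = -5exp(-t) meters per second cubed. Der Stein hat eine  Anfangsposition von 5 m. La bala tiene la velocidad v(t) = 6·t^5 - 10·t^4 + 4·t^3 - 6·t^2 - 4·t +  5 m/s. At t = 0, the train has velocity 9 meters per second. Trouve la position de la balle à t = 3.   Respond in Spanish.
Partiendo de la velocidad v(t) = 6·t^5 - 10·t^4 + 4·t^3 - 6·t^2 - 4·t + 5, tomamos 1 antiderivada. La antiderivada de la velocidad, con x(0) = -3, da la posición: x(t) = t^6 - 2·t^5 + t^4 - 2·t^3 - 2·t^2 + 5·t - 3. Usando x(t) = t^6 - 2·t^5 + t^4 - 2·t^3 - 2·t^2 + 5·t - 3 y sustituyendo t = 3, encontramos x = 264.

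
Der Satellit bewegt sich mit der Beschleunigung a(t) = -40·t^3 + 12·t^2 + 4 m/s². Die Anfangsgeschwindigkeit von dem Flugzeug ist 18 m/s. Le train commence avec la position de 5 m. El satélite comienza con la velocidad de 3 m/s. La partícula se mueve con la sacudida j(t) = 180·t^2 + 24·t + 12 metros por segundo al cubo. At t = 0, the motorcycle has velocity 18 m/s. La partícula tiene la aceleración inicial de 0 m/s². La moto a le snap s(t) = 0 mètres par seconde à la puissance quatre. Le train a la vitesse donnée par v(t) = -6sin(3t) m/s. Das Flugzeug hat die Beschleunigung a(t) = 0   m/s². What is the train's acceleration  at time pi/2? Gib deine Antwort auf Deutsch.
Um dies zu lösen, müssen wir 1 Ableitung unserer Gleichung für die Geschwindigkeit v(t) = -6·sin(3·t) nehmen. Durch Ableiten von der Geschwindigkeit erhalten wir die Beschleunigung: a(t) = -18·cos(3·t). Mit a(t) = -18·cos(3·t) und Einsetzen von t = pi/2, finden wir a = 0.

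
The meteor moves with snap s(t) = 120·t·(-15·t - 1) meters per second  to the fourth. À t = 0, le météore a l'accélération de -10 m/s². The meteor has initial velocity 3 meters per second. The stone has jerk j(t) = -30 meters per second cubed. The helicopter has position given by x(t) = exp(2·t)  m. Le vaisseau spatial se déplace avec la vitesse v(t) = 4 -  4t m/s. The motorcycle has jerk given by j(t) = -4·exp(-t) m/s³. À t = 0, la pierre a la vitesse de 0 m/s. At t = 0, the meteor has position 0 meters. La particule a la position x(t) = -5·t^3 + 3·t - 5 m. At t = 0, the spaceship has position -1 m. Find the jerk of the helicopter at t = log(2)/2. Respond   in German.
Ausgehend von der Position x(t) = exp(2·t), nehmen wir 3 Ableitungen. Durch Ableiten von der Position erhalten wir die Geschwindigkeit: v(t) = 2·exp(2·t). Durch Ableiten von der Geschwindigkeit erhalten wir die Beschleunigung: a(t) = 4·exp(2·t). Mit d/dt von a(t) finden wir j(t) = 8·exp(2·t). Wir haben den Ruck j(t) = 8·exp(2·t). Durch Einsetzen von t = log(2)/2: j(log(2)/2) = 16.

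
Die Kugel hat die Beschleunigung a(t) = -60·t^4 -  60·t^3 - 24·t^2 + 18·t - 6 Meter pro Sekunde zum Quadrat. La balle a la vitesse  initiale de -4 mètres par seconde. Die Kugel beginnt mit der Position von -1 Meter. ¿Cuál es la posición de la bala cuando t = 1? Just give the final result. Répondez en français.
À t = 1, x = -12.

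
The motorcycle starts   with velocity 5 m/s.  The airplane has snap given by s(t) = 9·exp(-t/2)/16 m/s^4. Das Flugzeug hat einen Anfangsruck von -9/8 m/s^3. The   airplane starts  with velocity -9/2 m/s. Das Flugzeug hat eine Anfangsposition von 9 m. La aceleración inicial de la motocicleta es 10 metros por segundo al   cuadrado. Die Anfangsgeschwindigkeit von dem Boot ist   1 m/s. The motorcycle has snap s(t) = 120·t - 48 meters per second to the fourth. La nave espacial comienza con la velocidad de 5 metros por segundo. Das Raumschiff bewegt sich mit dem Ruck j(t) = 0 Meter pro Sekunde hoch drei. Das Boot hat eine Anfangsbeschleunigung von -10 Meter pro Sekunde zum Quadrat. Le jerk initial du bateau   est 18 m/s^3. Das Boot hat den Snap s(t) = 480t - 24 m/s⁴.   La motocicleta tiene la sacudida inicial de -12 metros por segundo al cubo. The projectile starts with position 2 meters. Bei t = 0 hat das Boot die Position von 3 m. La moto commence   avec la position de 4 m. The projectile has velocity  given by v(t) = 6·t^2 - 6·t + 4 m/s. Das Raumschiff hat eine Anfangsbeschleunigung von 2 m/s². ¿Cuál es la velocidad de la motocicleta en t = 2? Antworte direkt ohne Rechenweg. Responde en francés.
La vitesse à t = 2 est v = 17.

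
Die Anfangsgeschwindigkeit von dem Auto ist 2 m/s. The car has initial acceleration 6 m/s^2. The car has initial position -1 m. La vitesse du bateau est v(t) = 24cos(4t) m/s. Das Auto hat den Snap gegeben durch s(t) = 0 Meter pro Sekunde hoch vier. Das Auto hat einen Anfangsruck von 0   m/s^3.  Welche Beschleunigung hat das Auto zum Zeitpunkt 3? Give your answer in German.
Wir müssen das Integral unserer Gleichung für den Snap s(t) = 0 2-mal finden. Das Integral von dem Snap, mit j(0) = 0, ergibt den Ruck: j(t) = 0. Durch Integration von dem Ruck und Verwendung der Anfangsbedingung a(0) = 6, erhalten wir a(t) = 6. Aus der Gleichung für die Beschleunigung a(t) = 6, setzen wir t = 3 ein und erhalten a = 6.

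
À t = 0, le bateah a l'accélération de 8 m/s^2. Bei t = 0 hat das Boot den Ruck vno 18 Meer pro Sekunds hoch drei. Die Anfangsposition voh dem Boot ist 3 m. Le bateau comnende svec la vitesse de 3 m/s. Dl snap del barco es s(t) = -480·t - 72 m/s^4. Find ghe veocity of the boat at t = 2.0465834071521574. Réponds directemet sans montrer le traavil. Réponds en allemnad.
Die Geschwindigkeit bei t = 2.0465834071521574 ist v = -396.667519878721.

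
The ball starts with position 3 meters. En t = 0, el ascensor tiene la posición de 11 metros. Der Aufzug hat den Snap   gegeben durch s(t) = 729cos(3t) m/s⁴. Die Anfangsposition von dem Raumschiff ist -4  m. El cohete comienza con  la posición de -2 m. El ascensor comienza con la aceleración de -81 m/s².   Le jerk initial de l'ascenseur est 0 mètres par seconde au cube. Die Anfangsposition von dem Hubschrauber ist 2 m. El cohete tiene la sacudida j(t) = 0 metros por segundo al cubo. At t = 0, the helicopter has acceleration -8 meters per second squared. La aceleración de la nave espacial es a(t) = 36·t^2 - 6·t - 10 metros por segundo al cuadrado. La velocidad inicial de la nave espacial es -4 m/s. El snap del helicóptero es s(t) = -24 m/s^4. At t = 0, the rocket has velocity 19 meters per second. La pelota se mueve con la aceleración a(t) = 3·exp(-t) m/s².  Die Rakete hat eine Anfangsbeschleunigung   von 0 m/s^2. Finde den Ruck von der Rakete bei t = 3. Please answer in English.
From the given jerk equation j(t) = 0, we substitute t = 3 to get j = 0.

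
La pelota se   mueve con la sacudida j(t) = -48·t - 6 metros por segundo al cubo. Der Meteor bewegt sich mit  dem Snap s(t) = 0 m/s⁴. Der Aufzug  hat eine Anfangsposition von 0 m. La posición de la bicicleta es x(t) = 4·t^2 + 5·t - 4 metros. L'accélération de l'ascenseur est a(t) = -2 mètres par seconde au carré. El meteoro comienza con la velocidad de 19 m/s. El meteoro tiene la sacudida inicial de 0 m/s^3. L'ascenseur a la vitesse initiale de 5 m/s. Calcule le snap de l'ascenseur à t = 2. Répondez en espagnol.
Debemos derivar nuestra ecuación de la aceleración a(t) = -2 2 veces. Tomando d/dt de a(t), encontramos j(t) = 0. La derivada de la sacudida da el snap: s(t) = 0. De la ecuación del snap s(t) = 0, sustituimos t = 2 para obtener s = 0.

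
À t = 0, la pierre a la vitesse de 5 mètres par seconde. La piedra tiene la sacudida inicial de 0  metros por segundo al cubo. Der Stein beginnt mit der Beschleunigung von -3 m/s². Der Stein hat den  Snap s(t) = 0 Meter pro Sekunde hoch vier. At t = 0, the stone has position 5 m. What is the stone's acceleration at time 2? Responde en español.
Partiendo del snap s(t) = 0, tomamos 2 antiderivadas. Tomando ∫s(t)dt y aplicando j(0) = 0, encontramos j(t) = 0. La integral de la sacudida es la aceleración. Usando a(0) = -3, obtenemos a(t) = -3. Tenemos la aceleración a(t) = -3. Sustituyendo t = 2: a(2) = -3.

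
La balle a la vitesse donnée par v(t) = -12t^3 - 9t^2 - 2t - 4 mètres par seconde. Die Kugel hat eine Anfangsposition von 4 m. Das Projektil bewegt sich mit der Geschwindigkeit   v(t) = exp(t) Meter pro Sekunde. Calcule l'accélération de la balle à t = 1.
Pour résoudre ceci, nous devons prendre 1 dérivée de notre équation de la vitesse v(t) = -12·t^3 - 9·t^2 - 2·t - 4. En dérivant la vitesse, nous obtenons l'accélération: a(t) = -36·t^2 - 18·t - 2. En utilisant a(t) = -36·t^2 - 18·t - 2 et en substituant t = 1, nous trouvons a = -56.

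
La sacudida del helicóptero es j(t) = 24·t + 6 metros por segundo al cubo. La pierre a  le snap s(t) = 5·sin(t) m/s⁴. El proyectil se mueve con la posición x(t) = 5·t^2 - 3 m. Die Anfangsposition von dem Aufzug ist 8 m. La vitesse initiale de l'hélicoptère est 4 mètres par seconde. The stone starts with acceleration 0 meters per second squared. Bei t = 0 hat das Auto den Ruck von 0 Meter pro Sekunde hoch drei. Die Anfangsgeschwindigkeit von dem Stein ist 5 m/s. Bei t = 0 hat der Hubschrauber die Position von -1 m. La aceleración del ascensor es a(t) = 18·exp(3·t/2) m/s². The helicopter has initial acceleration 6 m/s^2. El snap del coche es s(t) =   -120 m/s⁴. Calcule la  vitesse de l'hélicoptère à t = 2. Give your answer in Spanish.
Partiendo de la sacudida j(t) = 24·t + 6, tomamos 2 integrales. La integral de la sacudida es la aceleración. Usando a(0) = 6, obtenemos a(t) = 12·t^2 + 6·t + 6. La antiderivada de la aceleración es la velocidad. Usando v(0) = 4, obtenemos v(t) = 4·t^3 + 3·t^2 + 6·t + 4. Usando v(t) = 4·t^3 + 3·t^2 + 6·t + 4 y sustituyendo t = 2, encontramos v = 60.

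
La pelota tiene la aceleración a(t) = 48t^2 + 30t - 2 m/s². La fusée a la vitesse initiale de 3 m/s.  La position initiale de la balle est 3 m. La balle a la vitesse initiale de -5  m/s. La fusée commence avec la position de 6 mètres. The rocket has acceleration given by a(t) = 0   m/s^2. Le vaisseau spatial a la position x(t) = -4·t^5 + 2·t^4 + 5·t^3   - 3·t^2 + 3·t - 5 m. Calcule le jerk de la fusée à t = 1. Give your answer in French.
Nous devons dériver notre équation de l'accélération a(t) = 0 1 fois. En dérivant l'accélération, nous obtenons le jerk: j(t) = 0. Nous avons le jerk j(t) = 0. En substituant t = 1: j(1) = 0.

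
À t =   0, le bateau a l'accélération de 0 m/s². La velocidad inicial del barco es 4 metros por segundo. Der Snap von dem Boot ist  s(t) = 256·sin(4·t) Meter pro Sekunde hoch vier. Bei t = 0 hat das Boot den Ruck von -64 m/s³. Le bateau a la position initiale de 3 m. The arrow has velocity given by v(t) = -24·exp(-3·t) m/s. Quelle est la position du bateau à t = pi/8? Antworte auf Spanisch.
Para resolver esto, necesitamos tomar 4 antiderivadas de nuestra ecuación del snap s(t) = 256·sin(4·t). La antiderivada del snap es la sacudida. Usando j(0) = -64, obtenemos j(t) = -64·cos(4·t). Tomando ∫j(t)dt y aplicando a(0) = 0, encontramos a(t) = -16·sin(4·t). La integral de la aceleración es la velocidad. Usando v(0) = 4, obtenemos v(t) = 4·cos(4·t). La integral de la velocidad, con x(0) = 3, da la posición: x(t) = sin(4·t) + 3. De la ecuación de la posición x(t) = sin(4·t) + 3, sustituimos t = pi/8 para obtener x = 4.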